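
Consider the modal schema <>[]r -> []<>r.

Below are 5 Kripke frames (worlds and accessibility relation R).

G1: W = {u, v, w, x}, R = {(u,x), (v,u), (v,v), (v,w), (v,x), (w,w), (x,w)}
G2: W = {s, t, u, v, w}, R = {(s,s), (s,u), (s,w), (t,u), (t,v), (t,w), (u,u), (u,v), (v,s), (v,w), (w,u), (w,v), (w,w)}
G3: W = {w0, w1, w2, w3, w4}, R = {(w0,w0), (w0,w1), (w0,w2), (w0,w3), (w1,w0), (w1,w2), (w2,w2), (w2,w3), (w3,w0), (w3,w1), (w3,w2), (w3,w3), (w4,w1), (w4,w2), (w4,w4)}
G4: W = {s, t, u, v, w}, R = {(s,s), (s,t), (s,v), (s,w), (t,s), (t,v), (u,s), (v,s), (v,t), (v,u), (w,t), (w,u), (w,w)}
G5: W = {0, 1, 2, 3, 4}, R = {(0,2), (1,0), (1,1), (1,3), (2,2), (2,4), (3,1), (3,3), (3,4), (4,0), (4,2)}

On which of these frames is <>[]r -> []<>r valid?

Frame correspondent (Sahlqvist): forall x forall y forall z (Rxy & Rxz -> exists w (Ryw & Rzw)) — i.e. convergence.
G1: fails — Rvw and Rvu but w and u have no common successor.
G2: fails — Rtv and Rtu but v and u have no common successor.
G3: holds.
G4: fails — Rsw and Rst but w and t have no common successor.
G5: fails — R10 and R11 but 0 and 1 have no common successor.

G3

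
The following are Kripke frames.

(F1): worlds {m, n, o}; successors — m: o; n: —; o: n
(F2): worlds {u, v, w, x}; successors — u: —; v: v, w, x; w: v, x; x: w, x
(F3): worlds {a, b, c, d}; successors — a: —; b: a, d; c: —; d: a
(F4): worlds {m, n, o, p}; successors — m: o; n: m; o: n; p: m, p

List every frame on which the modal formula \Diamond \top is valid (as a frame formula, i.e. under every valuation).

(F4)

This is the axiom for seriality; its first-order frame correspondent is \forall x \exists y Rxy.
(F1): fails — world n has no successor.
(F2): fails — world u has no successor.
(F3): fails — world a has no successor.
(F4): satisfies the condition.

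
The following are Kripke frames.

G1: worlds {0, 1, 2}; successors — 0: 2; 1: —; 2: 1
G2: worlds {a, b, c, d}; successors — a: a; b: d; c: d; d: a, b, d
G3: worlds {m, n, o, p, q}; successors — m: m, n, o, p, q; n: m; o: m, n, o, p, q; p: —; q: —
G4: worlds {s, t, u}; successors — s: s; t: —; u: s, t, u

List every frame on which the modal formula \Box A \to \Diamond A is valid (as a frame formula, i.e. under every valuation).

This is the axiom for seriality; its first-order frame correspondent is \forall x \exists y Rxy.
G1: fails — world 1 has no successor.
G2: ✓.
G3: fails — world p has no successor.
G4: fails — world t has no successor.

G2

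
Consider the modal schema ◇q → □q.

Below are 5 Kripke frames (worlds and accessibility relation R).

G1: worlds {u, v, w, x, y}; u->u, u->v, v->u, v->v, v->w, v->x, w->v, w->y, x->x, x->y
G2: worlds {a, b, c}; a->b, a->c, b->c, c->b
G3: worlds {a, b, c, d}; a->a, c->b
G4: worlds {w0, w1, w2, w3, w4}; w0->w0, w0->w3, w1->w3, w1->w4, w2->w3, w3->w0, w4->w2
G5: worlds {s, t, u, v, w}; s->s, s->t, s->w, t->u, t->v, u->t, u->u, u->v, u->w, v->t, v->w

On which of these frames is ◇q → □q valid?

G3

This is the axiom for partial functionality; its first-order frame correspondent is ∀x ∀y ∀z (Rxy ∧ Rxz → y = z).
G1: fails — u sees both u and v.
G2: fails — a sees both b and c.
G3: ✓.
G4: fails — w0 sees both w0 and w3.
G5: fails — s sees both s and t.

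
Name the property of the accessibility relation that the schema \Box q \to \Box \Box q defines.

Suppose □q→□□q is valid. Take Rxy, Ryz and set V(q)={w : Rxw}. Then □q at x, so □□q at x, so □q at y, so q at z, i.e. Rxz.

transitivity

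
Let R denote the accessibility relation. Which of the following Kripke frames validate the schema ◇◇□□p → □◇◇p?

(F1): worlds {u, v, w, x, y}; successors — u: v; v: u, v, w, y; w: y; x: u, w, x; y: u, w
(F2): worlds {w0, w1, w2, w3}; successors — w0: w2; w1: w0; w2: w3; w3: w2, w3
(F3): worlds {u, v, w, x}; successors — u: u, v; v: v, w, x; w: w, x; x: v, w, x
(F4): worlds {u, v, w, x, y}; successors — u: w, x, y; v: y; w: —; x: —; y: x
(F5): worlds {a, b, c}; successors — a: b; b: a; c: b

(F2), (F3)

Frame correspondent (Sahlqvist): ∀x ∀y ∀z ((xR²y ∧ xRz) → ∃w (yR²w ∧ zR²w)) — i.e. a generalized confluence (Geach) condition.
(F1): fails — vR²w, vRy but no t with wR²t and yR²t.
(F2): ✓.
(F3): ✓.
(F4): fails — uR²x, uRw but no t with xR²t and wR²t.
(F5): fails — aR²a, aRb but no w with aR²w and bR²w.
Valid on: (F2), (F3).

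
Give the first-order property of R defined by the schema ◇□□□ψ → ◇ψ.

∀x ∀y (xRy → ∃w (yR³w ∧ xRw))

This is a Sahlqvist (Geach-type) schema ◇^1□^3ψ → □^0◇^1ψ.
First-order correspondent: ∀x ∀y (xRy → ∃w (yR³w ∧ xRw)).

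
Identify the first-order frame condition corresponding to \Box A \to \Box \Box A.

Suppose □A→□□A is valid. Take Rxy, Ryz and set V(A)={w : Rxw}. Then □A at x, so □□A at x, so □A at y, so A at z, i.e. Rxz.
Conversely, any frame satisfying \forall x \forall y \forall z (Rxy \wedge Ryz \to Rxz) validates the schema.
Frame condition: \forall x \forall y \forall z (Rxy \wedge Ryz \to Rxz).

transitivity: \forall x \forall y \forall z (Rxy \wedge Ryz \to Rxz)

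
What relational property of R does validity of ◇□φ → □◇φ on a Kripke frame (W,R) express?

This is the .2 axiom.
Its frame correspondent is convergence — ∀x ∀y ∀z (Rxy ∧ Rxz → ∃w (Ryw ∧ Rzw)).

Convergence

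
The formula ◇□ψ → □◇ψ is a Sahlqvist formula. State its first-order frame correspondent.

Suppose ◇□ψ→□◇ψ is valid. Take Rxy, Rxz and set V(ψ)={w : Ryw}. Then □ψ at y so ◇□ψ at x, so □◇ψ at x, so ◇ψ at z, giving w with Rzw and Ryw.
The converse is a direct semantic check.
Frame condition: ∀x ∀y ∀z (Rxy ∧ Rxz → ∃w (Ryw ∧ Rzw)).

convergence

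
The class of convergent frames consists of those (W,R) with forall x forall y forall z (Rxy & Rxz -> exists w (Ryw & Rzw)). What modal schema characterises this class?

This is convergence; the standard corresponding axiom is .2: ◇□p → □◇p.

◇□p → □◇p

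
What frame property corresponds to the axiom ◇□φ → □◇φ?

convergence: ∀x ∀y ∀z (Rxy ∧ Rxz → ∃w (Ryw ∧ Rzw))

Suppose ◇□φ→□◇φ is valid. Take Rxy, Rxz and set V(φ)={w : Ryw}. Then □φ at y so ◇□φ at x, so □◇φ at x, so ◇φ at z, giving w with Rzw and Ryw.
Conversely, any frame satisfying ∀x ∀y ∀z (Rxy ∧ Rxz → ∃w (Ryw ∧ Rzw)) validates the schema.
Frame condition: ∀x ∀y ∀z (Rxy ∧ Rxz → ∃w (Ryw ∧ Rzw)).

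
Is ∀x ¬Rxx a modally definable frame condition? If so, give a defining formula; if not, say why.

Not modally definable

Modal frame validity is preserved under surjective bounded morphisms.
The 2-cycle (worlds w0,w1 with w0→w1→w0) is irreflexive, and the map sending every world to a single reflexive point • is a surjective bounded morphism (forth: every edge maps to (•,•); back: every world has a successor). So any modal formula valid on the 2-cycle is also valid on the reflexive point, which is not irreflexive.
So the class is not modally definable.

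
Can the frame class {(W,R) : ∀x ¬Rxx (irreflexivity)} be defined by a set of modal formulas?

If a class were modally definable it would be closed under surjective bounded morphisms (Goldblatt–Thomason).
The 5-cycle (worlds s,t,u,v,w with s→t→u→v→w→s) is irreflexive, and the map sending every world to a single reflexive point • is a surjective bounded morphism (forth: every edge maps to (•,•); back: every world has a successor). So any modal formula valid on the 5-cycle is also valid on the reflexive point, which is not irreflexive.
Hence irreflexivity is not modally definable.

Not modally definable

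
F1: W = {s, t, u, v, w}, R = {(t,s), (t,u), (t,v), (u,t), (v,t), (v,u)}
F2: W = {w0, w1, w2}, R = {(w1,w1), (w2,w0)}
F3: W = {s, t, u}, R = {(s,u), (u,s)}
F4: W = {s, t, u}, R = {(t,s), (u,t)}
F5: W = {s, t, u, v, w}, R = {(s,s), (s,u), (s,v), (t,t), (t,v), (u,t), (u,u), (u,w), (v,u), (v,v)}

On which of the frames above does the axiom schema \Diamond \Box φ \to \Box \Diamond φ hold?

This is the axiom for convergence; its first-order frame correspondent is \forall x \forall y \forall z (Rxy \wedge Rxz \to \exists w (Ryw \wedge Rzw)).
F1: fails — Rtv and Rts but v and s have no common successor.
F2: fails — Rw2w0 and Rw2w0 but w0 and w0 have no common successor.
F3: satisfies the condition.
F4: fails — Rts and Rts but s and s have no common successor.
F5: fails — Ruw and Ruw but w and w have no common successor.

F3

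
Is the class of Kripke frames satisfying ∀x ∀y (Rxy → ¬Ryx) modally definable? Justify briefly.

Modal frame validity is preserved under surjective bounded morphisms.
The 4-cycle (worlds s,t,u,v with s→t→u→v→s) is asymmetric. Mapping every world to a single reflexive point • is a surjective bounded morphism, and the reflexive point is not asymmetric (R•• but asymmetry requires ¬R••).
So no modal formula (or set of formulas) defines exactly the asymmetric frames.

No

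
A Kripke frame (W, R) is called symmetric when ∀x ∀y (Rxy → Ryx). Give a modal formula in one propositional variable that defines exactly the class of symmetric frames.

This is symmetry; the standard corresponding axiom is B: p → □◇p.

p → □◇p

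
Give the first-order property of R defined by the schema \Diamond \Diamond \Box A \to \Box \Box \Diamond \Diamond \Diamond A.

This is a Sahlqvist (Geach-type) schema ◇^2□^1A → □^2◇^3A.
First-order correspondent: \forall x \forall y \forall z ((x R^2 y \wedge x R^2 z) \to \exists w (yRw \wedge z R^3 w)).

\forall x \forall y \forall z ((x R^2 y \wedge x R^2 z) \to \exists w (yRw \wedge z R^3 w))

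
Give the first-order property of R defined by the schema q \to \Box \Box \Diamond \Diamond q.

This is a Sahlqvist (Geach-type) schema ◇^0□^0q → □^2◇^2q.
Minimal-valuation argument: fix x; take any y with xR^0y and any z with xR^2z. Set V(q) to the set of worlds R-reachable from y in exactly 0 steps. Then □^0q holds at y, so the antecedent holds at x; validity forces ◇^2q at z, giving a w with zR^2w and yR^0w.
First-order correspondent: \forall x \forall z (x R^2 z \to \exists w (x = w \wedge z R^2 w)).

\forall x \forall z (x R^2 z \to \exists w (x = w \wedge z R^2 w))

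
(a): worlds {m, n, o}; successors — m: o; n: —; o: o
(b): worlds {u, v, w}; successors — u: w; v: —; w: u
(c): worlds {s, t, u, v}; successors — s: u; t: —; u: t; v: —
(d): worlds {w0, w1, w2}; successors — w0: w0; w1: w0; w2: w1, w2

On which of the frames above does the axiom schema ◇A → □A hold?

The schema corresponds to partial functionality: ∀x ∀y ∀z (Rxy ∧ Rxz → y = z).
(a): condition met.
(b): condition met.
(c): condition met.
(d): fails — w2 sees both w1 and w2.
Valid on: (a), (b), (c).

(a), (b), (c)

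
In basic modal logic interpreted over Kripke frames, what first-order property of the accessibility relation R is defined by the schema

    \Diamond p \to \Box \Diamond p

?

Suppose ◇p→□◇p is valid. Take Rxy, Rxz and set V(p)={y}. Then ◇p at x, so □◇p at x, so ◇p at z, so some w with Rzw has p; w=y, i.e. Rzy. By symmetry of the argument, Ryz.
The converse is a direct semantic check.
Frame condition: \forall x \forall y \forall z (Rxy \wedge Rxz \to Ryz).

the Euclidean property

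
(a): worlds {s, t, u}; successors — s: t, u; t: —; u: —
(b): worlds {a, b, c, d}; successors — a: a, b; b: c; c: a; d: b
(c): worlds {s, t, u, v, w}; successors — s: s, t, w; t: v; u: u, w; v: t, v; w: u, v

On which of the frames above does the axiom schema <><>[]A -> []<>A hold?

This is the axiom for a generalized confluence (Geach) condition; its first-order frame correspondent is forall x forall y forall z ((x R^2 y & xRz) -> exists w (yRw & zRw)).
(a): holds.
(b): fails — aR²a, aRb but no w with aRw and bRw.
(c): fails — sR²s, sRt but no w* with sRw* and tRw*.
Valid on: (a).

(a)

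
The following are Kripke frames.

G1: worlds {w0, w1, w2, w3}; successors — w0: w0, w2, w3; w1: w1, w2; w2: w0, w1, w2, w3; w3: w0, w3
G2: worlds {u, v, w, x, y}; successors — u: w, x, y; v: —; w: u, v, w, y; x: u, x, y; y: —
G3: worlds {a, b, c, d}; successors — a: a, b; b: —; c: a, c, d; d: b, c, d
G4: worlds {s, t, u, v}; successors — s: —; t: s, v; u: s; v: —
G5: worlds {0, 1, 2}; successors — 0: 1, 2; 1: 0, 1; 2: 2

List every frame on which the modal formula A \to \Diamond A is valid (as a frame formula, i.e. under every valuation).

G1

Frame correspondent (Sahlqvist): \forall x \exists w (x = w \wedge xRw) — i.e. a generalized confluence (Geach) condition.
G1: holds.
G2: fails — at u but no t with u=t and uRt.
G3: fails — at b but no w with b=w and bRw.
G4: fails — at s but no w with s=w and sRw.
G5: fails — at 0 but no w with 0=w and 0Rw.
Valid on: G1.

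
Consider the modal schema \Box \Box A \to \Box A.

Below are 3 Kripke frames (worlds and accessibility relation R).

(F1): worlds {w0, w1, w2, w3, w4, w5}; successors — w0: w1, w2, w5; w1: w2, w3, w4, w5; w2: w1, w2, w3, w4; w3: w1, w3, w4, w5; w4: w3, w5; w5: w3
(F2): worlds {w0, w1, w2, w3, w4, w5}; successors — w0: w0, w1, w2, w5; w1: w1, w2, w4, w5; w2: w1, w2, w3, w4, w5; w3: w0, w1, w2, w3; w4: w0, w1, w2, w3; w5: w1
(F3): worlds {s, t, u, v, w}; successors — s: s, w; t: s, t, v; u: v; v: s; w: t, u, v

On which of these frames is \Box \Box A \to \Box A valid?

Frame correspondent (Sahlqvist): \forall x \forall y (Rxy \to \exists z (Rxz \wedge Rzy)) — i.e. density.
(F1): ✓.
(F2): ✓.
(F3): fails — Ruv but no z with Ruz and Rzv.

(F1), (F2)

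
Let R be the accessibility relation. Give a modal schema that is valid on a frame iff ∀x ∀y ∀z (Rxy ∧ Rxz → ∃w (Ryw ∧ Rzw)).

◇□r → □◇r

This is convergence; the standard corresponding axiom is .2: ◇□r → □◇r.
Suppose ◇□r→□◇r is valid. Take Rxy, Rxz and set V(r)={w : Ryw}. Then □r at y so ◇□r at x, so □◇r at x, so ◇r at z, giving w with Rzw and Ryw.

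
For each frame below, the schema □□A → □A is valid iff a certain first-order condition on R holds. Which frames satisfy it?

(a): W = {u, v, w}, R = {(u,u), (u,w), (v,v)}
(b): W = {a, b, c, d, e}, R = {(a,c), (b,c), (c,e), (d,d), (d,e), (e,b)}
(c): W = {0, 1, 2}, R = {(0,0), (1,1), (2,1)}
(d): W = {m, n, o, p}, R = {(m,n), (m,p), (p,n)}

(a), (c)

The schema corresponds to density: ∀x ∀y (Rxy → ∃z (Rxz ∧ Rzy)).
(a): ✓.
(b): fails — Rbc but no z with Rbz and Rzc.
(c): ✓.
(d): fails — Rpn but no z with Rpz and Rzn.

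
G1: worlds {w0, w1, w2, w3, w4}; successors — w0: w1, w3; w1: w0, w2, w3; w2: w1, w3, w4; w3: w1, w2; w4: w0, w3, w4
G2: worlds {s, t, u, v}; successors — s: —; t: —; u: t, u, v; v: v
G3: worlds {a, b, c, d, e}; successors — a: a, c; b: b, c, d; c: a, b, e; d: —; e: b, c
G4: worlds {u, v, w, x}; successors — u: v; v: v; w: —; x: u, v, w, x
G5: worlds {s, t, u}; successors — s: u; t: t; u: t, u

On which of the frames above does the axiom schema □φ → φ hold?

The schema corresponds to reflexivity: ∀x Rxx.
G1: fails — world w0 does not see itself.
G2: fails — world s does not see itself.
G3: fails — world c does not see itself.
G4: fails — world u does not see itself.
G5: fails — world s does not see itself.
Valid on no frame.

none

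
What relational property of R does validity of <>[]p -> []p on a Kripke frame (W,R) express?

This is a form of the 5 axiom.
Its frame correspondent is the Euclidean property — forall x forall y forall z (Rxy & Rxz -> Ryz).

The Euclidean property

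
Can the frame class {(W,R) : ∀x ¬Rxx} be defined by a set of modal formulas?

No

If a class were modally definable it would be closed under surjective bounded morphisms (Goldblatt–Thomason).
The 4-cycle (worlds w0,w1,w2,w3 with w0→w1→w2→w3→w0) is irreflexive, and the map sending every world to a single reflexive point • is a surjective bounded morphism (forth: every edge maps to (•,•); back: every world has a successor). So any modal formula valid on the 4-cycle is also valid on the reflexive point, which is not irreflexive.
Hence irreflexivity is not modally definable.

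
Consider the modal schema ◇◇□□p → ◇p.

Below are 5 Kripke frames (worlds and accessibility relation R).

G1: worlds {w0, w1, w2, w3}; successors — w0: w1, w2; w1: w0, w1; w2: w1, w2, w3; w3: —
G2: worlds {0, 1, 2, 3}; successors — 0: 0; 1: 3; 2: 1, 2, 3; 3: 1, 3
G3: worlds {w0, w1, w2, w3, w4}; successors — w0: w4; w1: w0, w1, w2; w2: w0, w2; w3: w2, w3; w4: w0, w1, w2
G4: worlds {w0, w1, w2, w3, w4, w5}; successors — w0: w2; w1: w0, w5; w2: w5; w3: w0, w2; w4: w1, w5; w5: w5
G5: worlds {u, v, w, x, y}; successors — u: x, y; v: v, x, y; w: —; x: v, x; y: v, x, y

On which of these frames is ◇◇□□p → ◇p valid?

This is the axiom for a generalized confluence (Geach) condition; its first-order frame correspondent is ∀x ∀y (xR²y → ∃w (yR²w ∧ xRw)).
G1: fails — w0R²w3 but no w with w3R²w and w0Rw.
G2: satisfies the condition.
G3: fails — w0R²w0 but no w with w0R²w and w0Rw.
G4: fails — w0R²w5 but no w with w5R²w and w0Rw.
G5: satisfies the condition.

G2, G5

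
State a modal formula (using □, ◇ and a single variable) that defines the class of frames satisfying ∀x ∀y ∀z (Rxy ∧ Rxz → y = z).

◇q → □q

This is partial functionality; the standard corresponding axiom is CD: ◇q → □q.
Suppose ◇q→□q is valid. Take Rxy, Rxz and set V(q)={y}. Then ◇q at x, so □q at x, so q at z, i.e. z=y.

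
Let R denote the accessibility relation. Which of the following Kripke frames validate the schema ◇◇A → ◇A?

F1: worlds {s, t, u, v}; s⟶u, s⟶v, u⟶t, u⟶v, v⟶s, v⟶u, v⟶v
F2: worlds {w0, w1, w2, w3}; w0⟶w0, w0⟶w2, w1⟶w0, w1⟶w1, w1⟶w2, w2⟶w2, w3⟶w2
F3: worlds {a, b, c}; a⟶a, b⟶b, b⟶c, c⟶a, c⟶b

F2

The schema corresponds to transitivity: ∀x ∀y ∀z (Rxy ∧ Ryz → Rxz).
F1: fails — Ruv and Rvu but not Ruu.
F2: holds.
F3: fails — Rbc and Rca but not Rba.
Valid on: F2.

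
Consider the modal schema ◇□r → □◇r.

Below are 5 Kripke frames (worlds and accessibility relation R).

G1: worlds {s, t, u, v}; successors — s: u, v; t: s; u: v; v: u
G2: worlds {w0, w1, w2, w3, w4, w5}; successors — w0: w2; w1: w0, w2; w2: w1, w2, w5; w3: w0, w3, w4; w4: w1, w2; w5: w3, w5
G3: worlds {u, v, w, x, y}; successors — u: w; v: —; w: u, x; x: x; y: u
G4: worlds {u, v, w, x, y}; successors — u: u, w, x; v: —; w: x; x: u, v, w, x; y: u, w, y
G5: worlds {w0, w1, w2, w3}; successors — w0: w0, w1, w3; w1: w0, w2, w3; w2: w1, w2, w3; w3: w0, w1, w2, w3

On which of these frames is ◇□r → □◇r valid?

G5

The schema corresponds to convergence: ∀x ∀y ∀z (Rxy ∧ Rxz → ∃w (Ryw ∧ Rzw)).
G1: fails — Rsv and Rsu but v and u have no common successor.
G2: fails — Rw2w5 and Rw2w1 but w5 and w1 have no common successor.
G3: fails — Rwu and Rwx but u and x have no common successor.
G4: fails — Rxw and Rxv but w and v have no common successor.
G5: ✓.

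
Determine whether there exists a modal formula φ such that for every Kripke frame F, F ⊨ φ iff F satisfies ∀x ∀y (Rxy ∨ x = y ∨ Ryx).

If a class were modally definable it would be closed under disjoint unions (Goldblatt–Thomason).
Take 2 disjoint single-world reflexive frames: each is trivially connected, but their disjoint union has 2 worlds with no edge between distinct components, so it is not connected.
So no modal formula (or set of formulas) defines exactly the connected frames.

No — not modally definable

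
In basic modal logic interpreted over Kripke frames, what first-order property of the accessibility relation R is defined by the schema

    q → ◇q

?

This schema is equivalent to the T axiom □q → q.
It corresponds to reflexivity: ∀x Rxx.

reflexivity: ∀x Rxx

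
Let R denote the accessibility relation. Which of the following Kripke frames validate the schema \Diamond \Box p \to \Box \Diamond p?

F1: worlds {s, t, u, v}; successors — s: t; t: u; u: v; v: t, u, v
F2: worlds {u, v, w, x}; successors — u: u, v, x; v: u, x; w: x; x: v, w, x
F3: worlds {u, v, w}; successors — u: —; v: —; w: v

Frame correspondent (Sahlqvist): \forall x \forall y \forall z (Rxy \wedge Rxz \to \exists w (Ryw \wedge Rzw)) — i.e. convergence.
F1: fails — Rvt and Rvu but t and u have no common successor.
F2: holds.
F3: fails — Rwv and Rwv but v and v have no common successor.

F2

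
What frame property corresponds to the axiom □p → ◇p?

seriality: ∀x ∃y Rxy

Suppose □p→◇p is valid. At any x set V(p)=W. Then □p at x, so ◇p at x, so x has a successor.
Conversely, on a frame with seriality the schema holds at every world under every valuation.
So the correspondent is seriality.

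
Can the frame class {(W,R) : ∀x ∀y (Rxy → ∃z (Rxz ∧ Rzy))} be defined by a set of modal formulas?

Definable; □□p → □p defines it

This is a Sahlqvist condition; the C4 axiom □□p → □p defines it.
Suppose □□p→□p is valid. Take Rxy and set V(p)={w : xR²w}. Then □□p at x, so □p at x, so p at y, i.e. ∃z(Rxz∧Rzy).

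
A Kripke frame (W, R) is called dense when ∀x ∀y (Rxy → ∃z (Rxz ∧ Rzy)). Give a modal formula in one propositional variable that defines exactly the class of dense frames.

□□r → □r

The condition is density. The C4 schema □□r → □r defines it.
Suppose □□r→□r is valid. Take Rxy and set V(r)={w : xR²w}. Then □□r at x, so □r at x, so r at y, i.e. ∃z(Rxz∧Rzy).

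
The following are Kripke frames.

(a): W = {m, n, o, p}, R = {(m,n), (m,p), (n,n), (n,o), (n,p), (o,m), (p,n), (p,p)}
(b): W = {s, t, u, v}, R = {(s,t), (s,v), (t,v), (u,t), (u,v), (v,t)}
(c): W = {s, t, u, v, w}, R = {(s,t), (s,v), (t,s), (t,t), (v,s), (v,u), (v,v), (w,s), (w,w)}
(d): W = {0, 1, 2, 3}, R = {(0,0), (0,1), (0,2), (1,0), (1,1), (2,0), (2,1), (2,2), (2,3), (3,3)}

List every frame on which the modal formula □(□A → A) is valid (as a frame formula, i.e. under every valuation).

(d)

The schema corresponds to shift-reflexivity: ∀x ∀y (Rxy → Ryy).
(a): fails — Rom but not Rmm.
(b): fails — Ruv but not Rvv.
(c): fails — Rvu but not Ruu.
(d): satisfies the condition.
Valid on: (d).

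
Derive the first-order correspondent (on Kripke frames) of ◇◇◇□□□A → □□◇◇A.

∀x ∀y ∀z ((xR³y ∧ xR²z) → ∃w (yR³w ∧ zR²w))

This is a Sahlqvist (Geach-type) schema ◇^3□^3A → □^2◇^2A.
Minimal-valuation argument: fix x; take any y with xR^3y and any z with xR^2z. Set V(A) to the set of worlds R-reachable from y in exactly 3 steps. Then □^3A holds at y, so the antecedent holds at x; validity forces ◇^2A at z, giving a w with zR^2w and yR^3w.
First-order correspondent: ∀x ∀y ∀z ((xR³y ∧ xR²z) → ∃w (yR³w ∧ zR²w)).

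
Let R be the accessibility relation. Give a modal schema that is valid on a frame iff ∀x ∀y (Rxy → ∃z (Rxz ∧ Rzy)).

□□p → □p

A defining formula is □□p → □p (the C4 axiom).
Suppose □□p→□p is valid. Take Rxy and set V(p)={w : xR²w}. Then □□p at x, so □p at x, so p at y, i.e. ∃z(Rxz∧Rzy).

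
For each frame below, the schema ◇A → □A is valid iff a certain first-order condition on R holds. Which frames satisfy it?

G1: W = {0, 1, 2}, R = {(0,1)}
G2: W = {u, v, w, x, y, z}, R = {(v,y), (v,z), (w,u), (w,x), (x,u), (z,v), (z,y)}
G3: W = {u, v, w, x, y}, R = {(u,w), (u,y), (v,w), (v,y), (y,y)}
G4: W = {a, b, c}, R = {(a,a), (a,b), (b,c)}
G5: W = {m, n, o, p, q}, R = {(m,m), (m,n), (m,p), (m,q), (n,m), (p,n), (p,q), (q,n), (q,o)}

G1

Frame correspondent (Sahlqvist): ∀x ∀y ∀z (Rxy ∧ Rxz → y = z) — i.e. partial functionality.
G1: satisfies the condition.
G2: fails — v sees both y and z.
G3: fails — u sees both w and y.
G4: fails — a sees both a and b.
G5: fails — m sees both m and n.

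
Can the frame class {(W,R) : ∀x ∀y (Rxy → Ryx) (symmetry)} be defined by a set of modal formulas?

Definable; r → □◇r defines it

This is a Sahlqvist condition; the B axiom r → □◇r defines it.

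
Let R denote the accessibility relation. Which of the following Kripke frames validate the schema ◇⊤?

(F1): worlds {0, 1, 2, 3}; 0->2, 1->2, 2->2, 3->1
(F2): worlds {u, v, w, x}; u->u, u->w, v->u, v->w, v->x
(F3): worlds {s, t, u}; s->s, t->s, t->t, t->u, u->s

(F1), (F3)

Frame correspondent (Sahlqvist): ∀x ∃y Rxy — i.e. seriality.
(F1): ✓.
(F2): fails — world w has no successor.
(F3): ✓.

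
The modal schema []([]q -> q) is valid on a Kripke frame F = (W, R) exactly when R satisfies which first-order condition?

This schema is the T□ axiom.
Its frame correspondent is shift-reflexivity — forall x forall y (Rxy -> Ryy).

shift-reflexivity: forall x forall y (Rxy -> Ryy)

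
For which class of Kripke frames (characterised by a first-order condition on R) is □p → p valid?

Suppose □p→p is valid. At any x set V(p)={w : Rxw}. Then □p holds at x, so p holds at x, i.e. Rxx.

reflexivity: ∀x Rxx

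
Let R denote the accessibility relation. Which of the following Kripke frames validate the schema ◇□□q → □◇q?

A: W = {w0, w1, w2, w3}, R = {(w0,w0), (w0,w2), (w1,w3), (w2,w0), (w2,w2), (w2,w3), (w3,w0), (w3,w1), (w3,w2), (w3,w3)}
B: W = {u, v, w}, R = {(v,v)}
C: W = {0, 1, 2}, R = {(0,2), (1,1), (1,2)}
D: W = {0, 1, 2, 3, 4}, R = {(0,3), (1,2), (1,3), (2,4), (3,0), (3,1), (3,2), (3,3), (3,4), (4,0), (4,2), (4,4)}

A, B

The schema corresponds to a generalized confluence (Geach) condition: ∀x ∀y ∀z ((xRy ∧ xRz) → ∃w (yR²w ∧ zRw)).
A: holds.
B: holds.
C: fails — 0R2, 0R2 but no w with 2R²w and 2Rw.
D: fails — 3R2, 3R0 but no w with 2R²w and 0Rw.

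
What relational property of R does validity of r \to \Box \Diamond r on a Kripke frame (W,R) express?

Symmetry

Suppose r→□◇r is valid. Take Rxy and set V(r)={x}. Then r at x, so □◇r at x, so ◇r at y, so some z with Ryz has r; z=x, i.e. Ryx.
Conversely, on a frame with symmetry the schema holds at every world under every valuation.
So the correspondent is symmetry.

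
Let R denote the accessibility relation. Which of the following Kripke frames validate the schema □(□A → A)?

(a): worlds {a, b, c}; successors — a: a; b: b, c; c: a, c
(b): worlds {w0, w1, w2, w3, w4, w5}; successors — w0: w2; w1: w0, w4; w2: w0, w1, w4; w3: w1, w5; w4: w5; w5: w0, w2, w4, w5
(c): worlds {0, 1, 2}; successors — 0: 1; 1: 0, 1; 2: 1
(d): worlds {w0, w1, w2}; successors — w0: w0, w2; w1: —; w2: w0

(a)

The schema corresponds to shift-reflexivity: ∀x ∀y (Rxy → Ryy).
(a): holds.
(b): fails — Rw1w0 but not Rw0w0.
(c): fails — R10 but not R00.
(d): fails — Rw0w2 but not Rw2w2.
Valid on: (a).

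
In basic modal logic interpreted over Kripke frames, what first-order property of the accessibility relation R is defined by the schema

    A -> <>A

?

Replacing A by ¬A and contraposing gives the equivalent schema □A → A.
Suppose □A→A is valid. At any x set V(A)={w : Rxw}. Then □A holds at x, so A holds at x, i.e. Rxx.
Conversely, any frame satisfying forall x Rxx validates the schema.
So the correspondent is reflexivity.

reflexivity: forall x Rxx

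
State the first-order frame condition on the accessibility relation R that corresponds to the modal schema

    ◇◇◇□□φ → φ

This is a Sahlqvist (Geach-type) schema ◇^3□^2φ → □^0◇^0φ.
Minimal-valuation argument: fix x; take any y with xR^3y and any z with xR^0z. Set V(φ) to the set of worlds R-reachable from y in exactly 2 steps. Then □^2φ holds at y, so the antecedent holds at x; validity forces ◇^0φ at z, giving a w with zR^0w and yR^2w.
First-order correspondent: ∀x ∀y (xR³y → ∃w (yR²w ∧ x = w)).

∀x ∀y (xR³y → ∃w (yR²w ∧ x = w))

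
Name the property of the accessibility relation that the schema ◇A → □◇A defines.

the Euclidean property: ∀x ∀y ∀z (Rxy ∧ Rxz → Ryz)

Suppose ◇A→□◇A is valid. Take Rxy, Rxz and set V(A)={y}. Then ◇A at x, so □◇A at x, so ◇A at z, so some w with Rzw has A; w=y, i.e. Rzy. By symmetry of the argument, Ryz.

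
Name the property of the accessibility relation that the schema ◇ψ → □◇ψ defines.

This schema is the 5 axiom.
Its frame correspondent is the Euclidean property — ∀x ∀y ∀z (Rxy ∧ Rxz → Ryz).

The Euclidean property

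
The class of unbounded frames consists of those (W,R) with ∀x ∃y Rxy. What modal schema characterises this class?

□ψ → ◇ψ

A defining formula is □ψ → ◇ψ (the D axiom).
Suppose □ψ→◇ψ is valid. At any x set V(ψ)=W. Then □ψ at x, so ◇ψ at x, so x has a successor.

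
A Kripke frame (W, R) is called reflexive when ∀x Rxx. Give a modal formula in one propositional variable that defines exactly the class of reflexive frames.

□s → s

A defining formula is □s → s (the T axiom).
Suppose □s→s is valid. At any x set V(s)={w : Rxw}. Then □s holds at x, so s holds at x, i.e. Rxx.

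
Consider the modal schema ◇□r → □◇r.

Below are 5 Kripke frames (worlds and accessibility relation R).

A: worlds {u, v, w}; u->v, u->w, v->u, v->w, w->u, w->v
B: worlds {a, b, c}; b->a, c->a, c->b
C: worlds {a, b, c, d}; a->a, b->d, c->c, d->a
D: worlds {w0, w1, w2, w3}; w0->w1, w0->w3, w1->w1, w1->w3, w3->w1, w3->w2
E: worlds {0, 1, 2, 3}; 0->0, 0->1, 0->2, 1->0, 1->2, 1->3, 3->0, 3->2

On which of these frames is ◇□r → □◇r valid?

A, C

The schema corresponds to convergence: ∀x ∀y ∀z (Rxy ∧ Rxz → ∃w (Ryw ∧ Rzw)).
A: holds.
B: fails — Rba and Rba but a and a have no common successor.
C: holds.
D: fails — Rw3w1 and Rw3w2 but w1 and w2 have no common successor.
E: fails — R00 and R02 but 0 and 2 have no common successor.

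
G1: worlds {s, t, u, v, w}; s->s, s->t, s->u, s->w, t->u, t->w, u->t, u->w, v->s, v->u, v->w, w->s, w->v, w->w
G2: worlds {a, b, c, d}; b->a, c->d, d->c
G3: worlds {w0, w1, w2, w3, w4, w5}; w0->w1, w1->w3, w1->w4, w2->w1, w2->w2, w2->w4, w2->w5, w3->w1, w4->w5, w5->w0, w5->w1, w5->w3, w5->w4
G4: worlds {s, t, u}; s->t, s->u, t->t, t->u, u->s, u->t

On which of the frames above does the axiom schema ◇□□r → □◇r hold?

G1, G4

The schema corresponds to a generalized confluence (Geach) condition: ∀x ∀y ∀z ((xRy ∧ xRz) → ∃w (yR²w ∧ zRw)).
G1: ✓.
G2: fails — bRa, bRa but no w with aR²w and aRw.
G3: fails — w0Rw1, w0Rw1 but no w with w1R²w and w1Rw.
G4: ✓.
Valid on: G1, G4.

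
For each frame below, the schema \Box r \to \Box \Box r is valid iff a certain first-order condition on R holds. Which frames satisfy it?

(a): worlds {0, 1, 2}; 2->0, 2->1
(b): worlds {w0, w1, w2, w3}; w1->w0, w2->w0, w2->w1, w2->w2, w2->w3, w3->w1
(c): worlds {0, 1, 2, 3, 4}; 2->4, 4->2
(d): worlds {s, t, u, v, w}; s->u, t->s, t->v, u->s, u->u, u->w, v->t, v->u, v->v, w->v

(a)

Frame correspondent (Sahlqvist): \forall x \forall y \forall z (Rxy \wedge Ryz \to Rxz) — i.e. transitivity.
(a): holds.
(b): fails — Rw3w1 and Rw1w0 but not Rw3w0.
(c): fails — R42 and R24 but not R44.
(d): fails — Rtv and Rvt but not Rtt.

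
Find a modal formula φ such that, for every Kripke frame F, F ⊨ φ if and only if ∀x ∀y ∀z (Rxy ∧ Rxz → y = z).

This is partial functionality; the standard corresponding axiom is CD: ◇q → □q.
Suppose ◇q→□q is valid. Take Rxy, Rxz and set V(q)={y}. Then ◇q at x, so □q at x, so q at z, i.e. z=y.

◇q → □q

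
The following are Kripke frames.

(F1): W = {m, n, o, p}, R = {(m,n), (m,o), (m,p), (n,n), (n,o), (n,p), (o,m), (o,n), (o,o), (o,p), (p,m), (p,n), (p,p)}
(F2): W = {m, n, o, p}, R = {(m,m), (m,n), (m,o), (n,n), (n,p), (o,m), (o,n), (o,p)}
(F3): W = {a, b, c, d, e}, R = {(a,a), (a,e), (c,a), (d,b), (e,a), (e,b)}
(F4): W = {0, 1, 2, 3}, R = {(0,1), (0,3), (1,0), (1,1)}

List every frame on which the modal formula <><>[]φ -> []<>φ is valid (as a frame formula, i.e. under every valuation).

This is the axiom for a generalized confluence (Geach) condition; its first-order frame correspondent is forall x forall y forall z ((x R^2 y & xRz) -> exists w (yRw & zRw)).
(F1): condition met.
(F2): fails — mR²p, mRm but no w with pRw and mRw.
(F3): fails — aR²b, aRa but no w with bRw and aRw.
(F4): fails — 0R²0, 0R3 but no w with 0Rw and 3Rw.
Valid on: (F1).

(F1)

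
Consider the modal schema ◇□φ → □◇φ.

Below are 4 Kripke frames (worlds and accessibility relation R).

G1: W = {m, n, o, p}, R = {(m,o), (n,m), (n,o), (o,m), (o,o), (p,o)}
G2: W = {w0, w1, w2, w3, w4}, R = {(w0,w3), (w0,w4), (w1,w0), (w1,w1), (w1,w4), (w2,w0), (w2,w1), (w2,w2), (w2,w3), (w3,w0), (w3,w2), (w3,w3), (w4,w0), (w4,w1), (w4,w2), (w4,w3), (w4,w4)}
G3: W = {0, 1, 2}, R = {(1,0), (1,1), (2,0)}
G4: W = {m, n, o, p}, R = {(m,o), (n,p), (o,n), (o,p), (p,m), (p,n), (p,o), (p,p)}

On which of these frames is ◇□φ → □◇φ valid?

G1, G2

The schema corresponds to convergence: ∀x ∀y ∀z (Rxy ∧ Rxz → ∃w (Ryw ∧ Rzw)).
G1: condition met.
G2: condition met.
G3: fails — R10 and R10 but 0 and 0 have no common successor.
G4: fails — Rpm and Rpn but m and n have no common successor.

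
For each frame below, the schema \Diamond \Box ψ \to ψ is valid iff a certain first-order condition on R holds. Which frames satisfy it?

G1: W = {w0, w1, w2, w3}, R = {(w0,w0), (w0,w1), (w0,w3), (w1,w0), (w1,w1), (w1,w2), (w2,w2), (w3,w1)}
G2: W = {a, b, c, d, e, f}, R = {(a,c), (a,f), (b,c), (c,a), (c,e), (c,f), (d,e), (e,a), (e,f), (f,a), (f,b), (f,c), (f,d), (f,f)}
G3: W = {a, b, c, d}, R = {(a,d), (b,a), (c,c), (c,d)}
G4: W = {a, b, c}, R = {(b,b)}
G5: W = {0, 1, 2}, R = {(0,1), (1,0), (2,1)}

The schema corresponds to a generalized confluence (Geach) condition: \forall x \forall y (xRy \to \exists w (yRw \wedge x = w)).
G1: fails — w0Rw3 but no w with w3Rw and w0=w.
G2: fails — bRc but no w with cRw and b=w.
G3: fails — aRd but no w with dRw and a=w.
G4: ✓.
G5: fails — 2R1 but no w with 1Rw and 2=w.

G4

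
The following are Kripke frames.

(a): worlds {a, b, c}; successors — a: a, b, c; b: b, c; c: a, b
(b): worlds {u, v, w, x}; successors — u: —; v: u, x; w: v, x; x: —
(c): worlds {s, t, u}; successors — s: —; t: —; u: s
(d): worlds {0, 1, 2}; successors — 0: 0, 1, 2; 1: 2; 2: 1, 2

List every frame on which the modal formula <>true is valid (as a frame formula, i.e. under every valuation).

This is the axiom for seriality; its first-order frame correspondent is forall x exists y Rxy.
(a): satisfies the condition.
(b): fails — world u has no successor.
(c): fails — world s has no successor.
(d): satisfies the condition.

(a), (d)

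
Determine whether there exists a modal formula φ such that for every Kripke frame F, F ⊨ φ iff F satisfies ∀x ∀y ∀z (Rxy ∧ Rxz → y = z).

Yes: it is partial functionality, defined by the CD schema ◇q → □q.

Definable; ◇q → □q defines it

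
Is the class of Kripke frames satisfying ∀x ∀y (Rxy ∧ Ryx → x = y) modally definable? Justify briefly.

Modal frame validity is preserved under surjective bounded morphisms.
The 4-cycle (worlds w0,w1,w2,w3 with w0→w1→w2→w3→w0) is antisymmetric. Sending even-indexed worlds to s and odd-indexed worlds to t is a surjective bounded morphism onto the two-world frame with s↔t, which is not antisymmetric.
So the class is not modally definable.

Not modally definable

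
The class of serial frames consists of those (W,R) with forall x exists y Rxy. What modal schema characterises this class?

The condition is seriality. The D schema □ψ → ◇ψ defines it.
Suppose □ψ→◇ψ is valid. At any x set V(ψ)=W. Then □ψ at x, so ◇ψ at x, so x has a successor.

□ψ → ◇ψ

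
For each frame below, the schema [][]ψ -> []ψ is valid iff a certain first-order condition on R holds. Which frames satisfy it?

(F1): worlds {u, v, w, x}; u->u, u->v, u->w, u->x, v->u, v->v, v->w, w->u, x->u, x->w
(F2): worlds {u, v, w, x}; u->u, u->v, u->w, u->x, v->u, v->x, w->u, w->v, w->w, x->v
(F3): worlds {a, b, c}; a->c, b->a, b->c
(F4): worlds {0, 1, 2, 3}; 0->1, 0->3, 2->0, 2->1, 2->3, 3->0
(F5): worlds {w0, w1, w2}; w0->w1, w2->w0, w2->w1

This is the axiom for density; its first-order frame correspondent is forall x forall y (Rxy -> exists z (Rxz & Rzy)).
(F1): condition met.
(F2): fails — Rxv but no z with Rxz and Rzv.
(F3): fails — Rac but no z with Raz and Rzc.
(F4): fails — R01 but no z with R0z and Rz1.
(F5): fails — Rw0w1 but no z with Rw0z and Rzw1.

(F1)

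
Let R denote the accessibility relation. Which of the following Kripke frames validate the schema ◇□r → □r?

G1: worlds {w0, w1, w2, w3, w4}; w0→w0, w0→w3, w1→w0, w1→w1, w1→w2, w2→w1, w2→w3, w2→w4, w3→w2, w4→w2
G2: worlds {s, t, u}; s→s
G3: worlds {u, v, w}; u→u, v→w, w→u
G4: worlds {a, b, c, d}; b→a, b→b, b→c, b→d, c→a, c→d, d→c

The schema corresponds to the Euclidean property: ∀x ∀y ∀z (Rxy ∧ Rxz → Ryz).
G1: fails — Rw0w3 and Rw0w0 but not Rw3w0.
G2: holds.
G3: fails — Rvw and Rvw but not Rww.
G4: fails — Rbc and Rbc but not Rcc.
Valid on: G2.

G2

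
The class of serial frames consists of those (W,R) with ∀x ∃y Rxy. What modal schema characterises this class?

This is seriality; the standard corresponding axiom is D: □ψ → ◇ψ.

□ψ → ◇ψ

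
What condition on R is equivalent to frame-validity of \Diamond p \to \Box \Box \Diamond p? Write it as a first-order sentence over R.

This is a Sahlqvist (Geach-type) schema ◇^1□^0p → □^2◇^1p.
Minimal-valuation argument: fix x; take any y with xR^1y and any z with xR^2z. Set V(p) to the set of worlds R-reachable from y in exactly 0 steps. Then □^0p holds at y, so the antecedent holds at x; validity forces ◇^1p at z, giving a w with zR^1w and yR^0w.
First-order correspondent: \forall x \forall y \forall z ((xRy \wedge x R^2 z) \to \exists w (y = w \wedge zRw)).

\forall x \forall y \forall z ((xRy \wedge x R^2 z) \to \exists w (y = w \wedge zRw))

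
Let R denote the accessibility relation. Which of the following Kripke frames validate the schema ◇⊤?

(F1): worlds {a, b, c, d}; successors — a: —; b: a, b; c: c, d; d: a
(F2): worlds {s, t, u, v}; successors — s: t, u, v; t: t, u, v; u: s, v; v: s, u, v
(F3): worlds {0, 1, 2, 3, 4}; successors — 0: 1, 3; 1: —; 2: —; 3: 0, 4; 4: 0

(F2)

The schema corresponds to seriality: ∀x ∃y Rxy.
(F1): fails — world a has no successor.
(F2): condition met.
(F3): fails — world 1 has no successor.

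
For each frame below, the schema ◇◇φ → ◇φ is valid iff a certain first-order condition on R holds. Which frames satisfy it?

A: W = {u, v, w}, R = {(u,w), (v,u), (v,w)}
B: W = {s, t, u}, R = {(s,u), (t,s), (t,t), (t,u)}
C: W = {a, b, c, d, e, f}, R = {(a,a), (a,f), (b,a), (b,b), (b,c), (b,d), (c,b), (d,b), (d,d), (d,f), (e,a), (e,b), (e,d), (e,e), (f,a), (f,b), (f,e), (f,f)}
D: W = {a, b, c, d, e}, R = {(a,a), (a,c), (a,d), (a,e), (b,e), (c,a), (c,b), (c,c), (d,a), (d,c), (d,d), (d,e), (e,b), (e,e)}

A, B

Frame correspondent (Sahlqvist): ∀x ∀y ∀z (Rxy ∧ Ryz → Rxz) — i.e. transitivity.
A: holds.
B: holds.
C: fails — Reb and Rbc but not Rec.
D: fails — Rde and Reb but not Rdb.
Valid on: A, B.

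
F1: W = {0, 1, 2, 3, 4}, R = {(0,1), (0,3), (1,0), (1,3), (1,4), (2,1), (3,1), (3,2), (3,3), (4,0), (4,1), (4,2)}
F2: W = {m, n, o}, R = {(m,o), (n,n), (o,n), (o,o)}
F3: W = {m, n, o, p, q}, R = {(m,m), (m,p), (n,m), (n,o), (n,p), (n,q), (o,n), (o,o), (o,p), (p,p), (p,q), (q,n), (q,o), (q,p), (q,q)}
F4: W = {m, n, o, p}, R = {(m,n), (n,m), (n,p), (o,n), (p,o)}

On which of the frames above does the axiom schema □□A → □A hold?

F2, F3

Frame correspondent (Sahlqvist): ∀x ∀y (Rxy → ∃z (Rxz ∧ Rzy)) — i.e. density.
F1: fails — R14 but no z with R1z and Rz4.
F2: holds.
F3: holds.
F4: fails — Ron but no z with Roz and Rzn.
Valid on: F2, F3.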